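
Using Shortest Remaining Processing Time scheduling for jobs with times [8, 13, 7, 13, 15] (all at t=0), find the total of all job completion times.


Since all jobs arrive at t=0, SRPT equals SPT ordering.
SPT order: [7, 8, 13, 13, 15]
Completion times:
  Job 1: p=7, C=7
  Job 2: p=8, C=15
  Job 3: p=13, C=28
  Job 4: p=13, C=41
  Job 5: p=15, C=56
Total completion time = 7 + 15 + 28 + 41 + 56 = 147

147


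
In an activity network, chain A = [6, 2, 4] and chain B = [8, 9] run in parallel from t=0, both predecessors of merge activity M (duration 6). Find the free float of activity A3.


ES(A3) = sum of predecessors on chain A = 8
EF(A3) = ES + duration = 8 + 4 = 12
Successor of A3 is M. ES(M) = max(sum(A), sum(B)) = max(12, 17) = 17
Free float = ES(successor) - EF(current) = 17 - 12 = 5

5


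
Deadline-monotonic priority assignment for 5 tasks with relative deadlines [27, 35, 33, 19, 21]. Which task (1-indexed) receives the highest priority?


Sort tasks by relative deadline (ascending):
  Task 4: deadline = 19
  Task 5: deadline = 21
  Task 1: deadline = 27
  Task 3: deadline = 33
  Task 2: deadline = 35
Priority order (highest first): [4, 5, 1, 3, 2]
Highest priority task = 4

4


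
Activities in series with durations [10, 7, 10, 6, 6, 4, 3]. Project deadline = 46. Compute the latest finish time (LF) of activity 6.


LF(activity 6) = deadline - sum of successor durations
Successors: activities 7 through 7 with durations [3]
Sum of successor durations = 3
LF = 46 - 3 = 43

43


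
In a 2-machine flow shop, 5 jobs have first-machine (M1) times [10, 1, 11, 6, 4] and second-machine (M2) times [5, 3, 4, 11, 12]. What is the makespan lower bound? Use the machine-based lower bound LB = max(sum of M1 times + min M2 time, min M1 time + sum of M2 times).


LB1 = sum(M1 times) + min(M2 times) = 32 + 3 = 35
LB2 = min(M1 times) + sum(M2 times) = 1 + 35 = 36
Lower bound = max(LB1, LB2) = max(35, 36) = 36

36


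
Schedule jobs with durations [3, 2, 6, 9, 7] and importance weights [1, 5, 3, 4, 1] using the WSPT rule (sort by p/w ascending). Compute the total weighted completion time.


Compute p/w ratios and sort ascending (WSPT): [(2, 5), (6, 3), (9, 4), (3, 1), (7, 1)]
Compute weighted completion times:
  Job (p=2,w=5): C=2, w*C=5*2=10
  Job (p=6,w=3): C=8, w*C=3*8=24
  Job (p=9,w=4): C=17, w*C=4*17=68
  Job (p=3,w=1): C=20, w*C=1*20=20
  Job (p=7,w=1): C=27, w*C=1*27=27
Total weighted completion time = 149

149


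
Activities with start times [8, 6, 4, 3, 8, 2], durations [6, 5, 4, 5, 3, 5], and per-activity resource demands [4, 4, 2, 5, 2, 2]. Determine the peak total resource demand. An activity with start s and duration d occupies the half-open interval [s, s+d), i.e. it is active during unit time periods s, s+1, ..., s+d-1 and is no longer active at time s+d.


Each activity i is active on [start_i, start_i + duration_i).
Compute total resource usage per time slot:
  t=0: active resources = [], total = 0
  t=1: active resources = [], total = 0
  t=2: active resources = [2], total = 2
  t=3: active resources = [5, 2], total = 7
  t=4: active resources = [2, 5, 2], total = 9
  t=5: active resources = [2, 5, 2], total = 9
  t=6: active resources = [4, 2, 5, 2], total = 13
  t=7: active resources = [4, 2, 5], total = 11
  t=8: active resources = [4, 4, 2], total = 10
  t=9: active resources = [4, 4, 2], total = 10
  t=10: active resources = [4, 4, 2], total = 10
  t=11: active resources = [4], total = 4
  t=12: active resources = [4], total = 4
  t=13: active resources = [4], total = 4
Peak resource demand = 13

13


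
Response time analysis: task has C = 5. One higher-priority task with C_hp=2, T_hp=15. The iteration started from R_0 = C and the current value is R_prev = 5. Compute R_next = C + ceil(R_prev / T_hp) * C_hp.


R_next = C + ceil(R_prev / T_hp) * C_hp
ceil(5 / 15) = ceil(0.3333) = 1
Interference = 1 * 2 = 2
R_next = 5 + 2 = 7

7


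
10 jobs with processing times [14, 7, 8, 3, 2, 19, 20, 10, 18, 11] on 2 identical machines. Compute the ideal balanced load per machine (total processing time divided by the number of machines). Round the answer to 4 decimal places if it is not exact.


Total processing time = 14 + 7 + 8 + 3 + 2 + 19 + 20 + 10 + 18 + 11 = 112
Number of machines = 2
Ideal balanced load = 112 / 2 = 56.0

56.0


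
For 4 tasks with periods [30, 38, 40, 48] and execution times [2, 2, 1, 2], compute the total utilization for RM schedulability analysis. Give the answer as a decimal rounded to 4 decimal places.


Compute individual utilizations (exact fractions):
  Task 1: C/T = 2/30 = 1/15 (approx. 0.0667)
  Task 2: C/T = 2/38 = 1/19 (approx. 0.0526)
  Task 3: C/T = 1/40 (approx. 0.025)
  Task 4: C/T = 2/48 = 1/24 (approx. 0.0417)
Total utilization U = 1/15 + 1/19 + 1/40 + 1/24 = 53/285
Rounded to 4 decimal places: U = 0.1860
RM (Liu & Layland) bound for 4 tasks = 0.756828; compare with U = 53/285 (approx. 0.185965)
U <= bound, so schedulable by RM sufficient condition.

0.1860


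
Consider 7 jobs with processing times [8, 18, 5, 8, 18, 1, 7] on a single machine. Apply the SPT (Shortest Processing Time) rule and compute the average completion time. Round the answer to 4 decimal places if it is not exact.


Sort jobs by processing time (SPT order): [1, 5, 7, 8, 8, 18, 18]
Compute completion times sequentially:
  Job 1: processing = 1, completes at 1
  Job 2: processing = 5, completes at 6
  Job 3: processing = 7, completes at 13
  Job 4: processing = 8, completes at 21
  Job 5: processing = 8, completes at 29
  Job 6: processing = 18, completes at 47
  Job 7: processing = 18, completes at 65
Sum of completion times = 182
Average completion time = 182/7 = 26.0

26.0


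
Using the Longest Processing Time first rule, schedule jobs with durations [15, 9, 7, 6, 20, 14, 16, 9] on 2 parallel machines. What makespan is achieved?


Sort jobs in decreasing order (LPT): [20, 16, 15, 14, 9, 9, 7, 6]
Assign each job to the least loaded machine:
  Machine 1: jobs [20, 14, 9, 6], load = 49
  Machine 2: jobs [16, 15, 9, 7], load = 47
Makespan = max load = 49

49


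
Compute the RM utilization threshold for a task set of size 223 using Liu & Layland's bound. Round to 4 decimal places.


Compute 2^(1/223) = 1.0031131190
Subtract 1: 1.0031131190 - 1 = 0.0031131190
Multiply by n: 223 * 0.0031131190 = 0.6942255370
Round to 4 dp: 0.6942

0.6942


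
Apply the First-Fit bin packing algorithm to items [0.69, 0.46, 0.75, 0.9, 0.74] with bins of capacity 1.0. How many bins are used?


Place items sequentially using First-Fit:
  Item 0.69 -> new Bin 1
  Item 0.46 -> new Bin 2
  Item 0.75 -> new Bin 3
  Item 0.9 -> new Bin 4
  Item 0.74 -> new Bin 5
Total bins used = 5

5


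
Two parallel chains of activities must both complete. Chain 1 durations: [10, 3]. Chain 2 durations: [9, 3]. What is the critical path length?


Path A total = 10 + 3 = 13
Path B total = 9 + 3 = 12
Critical path = longest path = max(13, 12) = 13

13


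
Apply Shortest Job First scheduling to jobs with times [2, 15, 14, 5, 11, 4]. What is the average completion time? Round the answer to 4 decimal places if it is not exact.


SJF order (ascending): [2, 4, 5, 11, 14, 15]
Completion times:
  Job 1: burst=2, C=2
  Job 2: burst=4, C=6
  Job 3: burst=5, C=11
  Job 4: burst=11, C=22
  Job 5: burst=14, C=36
  Job 6: burst=15, C=51
Average completion = 128/6 = 21.3333

21.3333


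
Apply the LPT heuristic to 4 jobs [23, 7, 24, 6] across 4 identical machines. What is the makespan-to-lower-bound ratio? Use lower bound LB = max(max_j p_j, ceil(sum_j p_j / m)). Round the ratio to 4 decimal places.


LPT order: [24, 23, 7, 6]
Machine loads after assignment: [24, 23, 7, 6]
LPT makespan = 24
Lower bound = max(max_job, ceil(total/4)) = max(24, 15) = 24
Ratio = 24 / 24 = 1.0

1.0


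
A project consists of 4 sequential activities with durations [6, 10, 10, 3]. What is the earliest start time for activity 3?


Activity 3 starts after activities 1 through 2 complete.
Predecessor durations: [6, 10]
ES = 6 + 10 = 16

16


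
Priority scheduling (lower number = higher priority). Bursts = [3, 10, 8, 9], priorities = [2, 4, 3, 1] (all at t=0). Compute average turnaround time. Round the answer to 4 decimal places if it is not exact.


Sort by priority (ascending = highest first):
Order: [(1, 9), (2, 3), (3, 8), (4, 10)]
Completion times:
  Priority 1, burst=9, C=9
  Priority 2, burst=3, C=12
  Priority 3, burst=8, C=20
  Priority 4, burst=10, C=30
Average turnaround = 71/4 = 17.75

17.75


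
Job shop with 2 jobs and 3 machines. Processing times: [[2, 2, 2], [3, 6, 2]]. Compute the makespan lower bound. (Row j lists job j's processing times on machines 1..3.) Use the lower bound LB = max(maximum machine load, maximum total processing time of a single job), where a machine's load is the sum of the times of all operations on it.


Machine loads:
  Machine 1: 2 + 3 = 5
  Machine 2: 2 + 6 = 8
  Machine 3: 2 + 2 = 4
Max machine load = 8
Job totals:
  Job 1: 6
  Job 2: 11
Max job total = 11
Lower bound = max(8, 11) = 11

11


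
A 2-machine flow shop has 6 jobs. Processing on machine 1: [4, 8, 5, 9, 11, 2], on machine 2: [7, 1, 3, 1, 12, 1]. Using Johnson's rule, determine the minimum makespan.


Apply Johnson's rule:
  Group 1 (a <= b): [(1, 4, 7), (5, 11, 12)]
  Group 2 (a > b): [(3, 5, 3), (2, 8, 1), (4, 9, 1), (6, 2, 1)]
Optimal job order: [1, 5, 3, 2, 4, 6]
Schedule:
  Job 1: M1 done at 4, M2 done at 11
  Job 5: M1 done at 15, M2 done at 27
  Job 3: M1 done at 20, M2 done at 30
  Job 2: M1 done at 28, M2 done at 31
  Job 4: M1 done at 37, M2 done at 38
  Job 6: M1 done at 39, M2 done at 40
Makespan = 40

40


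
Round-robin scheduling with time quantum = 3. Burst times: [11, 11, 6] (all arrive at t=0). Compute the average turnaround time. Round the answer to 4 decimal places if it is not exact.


Time quantum = 3
Execution trace:
  J1 runs 3 units, time = 3
  J2 runs 3 units, time = 6
  J3 runs 3 units, time = 9
  J1 runs 3 units, time = 12
  J2 runs 3 units, time = 15
  J3 runs 3 units, time = 18
  J1 runs 3 units, time = 21
  J2 runs 3 units, time = 24
  J1 runs 2 units, time = 26
  J2 runs 2 units, time = 28
Finish times: [26, 28, 18]
Average turnaround = 72/3 = 24.0

24.0


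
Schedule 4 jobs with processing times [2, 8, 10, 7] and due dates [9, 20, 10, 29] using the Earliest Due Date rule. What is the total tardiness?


Sort by due date (EDD order): [(2, 9), (10, 10), (8, 20), (7, 29)]
Compute completion times and tardiness:
  Job 1: p=2, d=9, C=2, tardiness=max(0,2-9)=0
  Job 2: p=10, d=10, C=12, tardiness=max(0,12-10)=2
  Job 3: p=8, d=20, C=20, tardiness=max(0,20-20)=0
  Job 4: p=7, d=29, C=27, tardiness=max(0,27-29)=0
Total tardiness = 2

2


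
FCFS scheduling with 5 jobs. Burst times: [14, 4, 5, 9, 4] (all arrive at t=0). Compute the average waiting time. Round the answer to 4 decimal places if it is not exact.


FCFS order (as given): [14, 4, 5, 9, 4]
Waiting times:
  Job 1: wait = 0
  Job 2: wait = 14
  Job 3: wait = 18
  Job 4: wait = 23
  Job 5: wait = 32
Sum of waiting times = 87
Average waiting time = 87/5 = 17.4

17.4


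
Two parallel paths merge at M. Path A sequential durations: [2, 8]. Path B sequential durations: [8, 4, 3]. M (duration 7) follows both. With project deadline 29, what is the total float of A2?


Forward pass: ES(A2) = sum of predecessors on chain A = 2
EF = ES + duration = 2 + 8 = 10
Backward pass: LF(M) = deadline = 29; LS(M) = 29 - 7 = 22
LF(A2) = LS(M) - sum(successors on chain A) = 22 - 0 = 22
LS = LF - duration = 22 - 8 = 14
Total float = LS - ES = 14 - 2 = 12

12


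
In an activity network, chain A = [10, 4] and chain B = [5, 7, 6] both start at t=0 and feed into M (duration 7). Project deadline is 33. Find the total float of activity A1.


Forward pass: ES(A1) = sum of predecessors on chain A = 0
EF = ES + duration = 0 + 10 = 10
Backward pass: LF(M) = deadline = 33; LS(M) = 33 - 7 = 26
LF(A1) = LS(M) - sum(successors on chain A) = 26 - 4 = 22
LS = LF - duration = 22 - 10 = 12
Total float = LS - ES = 12 - 0 = 12

12


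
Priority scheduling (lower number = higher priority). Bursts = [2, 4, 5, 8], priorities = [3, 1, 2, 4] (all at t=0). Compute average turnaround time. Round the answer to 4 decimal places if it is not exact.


Sort by priority (ascending = highest first):
Order: [(1, 4), (2, 5), (3, 2), (4, 8)]
Completion times:
  Priority 1, burst=4, C=4
  Priority 2, burst=5, C=9
  Priority 3, burst=2, C=11
  Priority 4, burst=8, C=19
Average turnaround = 43/4 = 10.75

10.75


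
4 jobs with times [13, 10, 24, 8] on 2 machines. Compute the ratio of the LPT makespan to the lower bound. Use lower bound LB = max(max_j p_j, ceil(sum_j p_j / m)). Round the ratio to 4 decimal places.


LPT order: [24, 13, 10, 8]
Machine loads after assignment: [24, 31]
LPT makespan = 31
Lower bound = max(max_job, ceil(total/2)) = max(24, 28) = 28
Ratio = 31 / 28 = 1.1071

1.1071


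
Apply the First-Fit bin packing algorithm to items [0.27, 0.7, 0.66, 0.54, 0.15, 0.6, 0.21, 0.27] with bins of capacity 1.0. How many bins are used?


Place items sequentially using First-Fit:
  Item 0.27 -> new Bin 1
  Item 0.7 -> Bin 1 (now 0.97)
  Item 0.66 -> new Bin 2
  Item 0.54 -> new Bin 3
  Item 0.15 -> Bin 2 (now 0.81)
  Item 0.6 -> new Bin 4
  Item 0.21 -> Bin 3 (now 0.75)
  Item 0.27 -> Bin 4 (now 0.87)
Total bins used = 4

4


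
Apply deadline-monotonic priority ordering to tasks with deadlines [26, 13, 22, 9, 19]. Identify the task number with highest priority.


Sort tasks by relative deadline (ascending):
  Task 4: deadline = 9
  Task 2: deadline = 13
  Task 5: deadline = 19
  Task 3: deadline = 22
  Task 1: deadline = 26
Priority order (highest first): [4, 2, 5, 3, 1]
Highest priority task = 4

4


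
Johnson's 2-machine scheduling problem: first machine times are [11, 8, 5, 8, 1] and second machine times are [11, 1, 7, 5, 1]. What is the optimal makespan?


Apply Johnson's rule:
  Group 1 (a <= b): [(5, 1, 1), (3, 5, 7), (1, 11, 11)]
  Group 2 (a > b): [(4, 8, 5), (2, 8, 1)]
Optimal job order: [5, 3, 1, 4, 2]
Schedule:
  Job 5: M1 done at 1, M2 done at 2
  Job 3: M1 done at 6, M2 done at 13
  Job 1: M1 done at 17, M2 done at 28
  Job 4: M1 done at 25, M2 done at 33
  Job 2: M1 done at 33, M2 done at 34
Makespan = 34

34


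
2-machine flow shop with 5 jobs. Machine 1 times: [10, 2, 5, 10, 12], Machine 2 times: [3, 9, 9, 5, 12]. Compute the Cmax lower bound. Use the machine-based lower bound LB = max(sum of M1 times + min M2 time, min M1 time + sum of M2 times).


LB1 = sum(M1 times) + min(M2 times) = 39 + 3 = 42
LB2 = min(M1 times) + sum(M2 times) = 2 + 38 = 40
Lower bound = max(LB1, LB2) = max(42, 40) = 42

42


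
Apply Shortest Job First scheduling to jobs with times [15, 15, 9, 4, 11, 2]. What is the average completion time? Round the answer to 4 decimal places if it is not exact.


SJF order (ascending): [2, 4, 9, 11, 15, 15]
Completion times:
  Job 1: burst=2, C=2
  Job 2: burst=4, C=6
  Job 3: burst=9, C=15
  Job 4: burst=11, C=26
  Job 5: burst=15, C=41
  Job 6: burst=15, C=56
Average completion = 146/6 = 24.3333

24.3333


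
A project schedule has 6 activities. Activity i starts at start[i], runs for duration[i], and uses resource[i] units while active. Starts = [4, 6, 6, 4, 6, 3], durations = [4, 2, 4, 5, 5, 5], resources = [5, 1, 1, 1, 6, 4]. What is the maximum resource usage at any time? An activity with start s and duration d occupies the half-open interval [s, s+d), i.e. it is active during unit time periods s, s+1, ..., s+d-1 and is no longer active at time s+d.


Each activity i is active on [start_i, start_i + duration_i).
Compute total resource usage per time slot:
  t=0: active resources = [], total = 0
  t=1: active resources = [], total = 0
  t=2: active resources = [], total = 0
  t=3: active resources = [4], total = 4
  t=4: active resources = [5, 1, 4], total = 10
  t=5: active resources = [5, 1, 4], total = 10
  t=6: active resources = [5, 1, 1, 1, 6, 4], total = 18
  t=7: active resources = [5, 1, 1, 1, 6, 4], total = 18
  t=8: active resources = [1, 1, 6], total = 8
  t=9: active resources = [1, 6], total = 7
  t=10: active resources = [6], total = 6
Peak resource demand = 18

18


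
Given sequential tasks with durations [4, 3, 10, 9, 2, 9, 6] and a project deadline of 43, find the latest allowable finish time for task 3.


LF(activity 3) = deadline - sum of successor durations
Successors: activities 4 through 7 with durations [9, 2, 9, 6]
Sum of successor durations = 26
LF = 43 - 26 = 17

17


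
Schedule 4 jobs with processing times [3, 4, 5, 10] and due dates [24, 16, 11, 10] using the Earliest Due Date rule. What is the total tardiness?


Sort by due date (EDD order): [(10, 10), (5, 11), (4, 16), (3, 24)]
Compute completion times and tardiness:
  Job 1: p=10, d=10, C=10, tardiness=max(0,10-10)=0
  Job 2: p=5, d=11, C=15, tardiness=max(0,15-11)=4
  Job 3: p=4, d=16, C=19, tardiness=max(0,19-16)=3
  Job 4: p=3, d=24, C=22, tardiness=max(0,22-24)=0
Total tardiness = 7

7


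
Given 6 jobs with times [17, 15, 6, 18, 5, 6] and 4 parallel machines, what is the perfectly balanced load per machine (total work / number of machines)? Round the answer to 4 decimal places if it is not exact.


Total processing time = 17 + 15 + 6 + 18 + 5 + 6 = 67
Number of machines = 4
Ideal balanced load = 67 / 4 = 16.75

16.75


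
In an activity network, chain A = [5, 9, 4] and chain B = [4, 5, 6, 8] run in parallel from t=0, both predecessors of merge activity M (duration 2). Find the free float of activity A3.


ES(A3) = sum of predecessors on chain A = 14
EF(A3) = ES + duration = 14 + 4 = 18
Successor of A3 is M. ES(M) = max(sum(A), sum(B)) = max(18, 23) = 23
Free float = ES(successor) - EF(current) = 23 - 18 = 5

5


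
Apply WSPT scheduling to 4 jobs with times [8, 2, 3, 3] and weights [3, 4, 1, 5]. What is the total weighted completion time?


Compute p/w ratios and sort ascending (WSPT): [(2, 4), (3, 5), (8, 3), (3, 1)]
Compute weighted completion times:
  Job (p=2,w=4): C=2, w*C=4*2=8
  Job (p=3,w=5): C=5, w*C=5*5=25
  Job (p=8,w=3): C=13, w*C=3*13=39
  Job (p=3,w=1): C=16, w*C=1*16=16
Total weighted completion time = 88

88


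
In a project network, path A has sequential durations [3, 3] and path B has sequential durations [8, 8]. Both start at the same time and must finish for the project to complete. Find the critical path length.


Path A total = 3 + 3 = 6
Path B total = 8 + 8 = 16
Critical path = longest path = max(6, 16) = 16

16


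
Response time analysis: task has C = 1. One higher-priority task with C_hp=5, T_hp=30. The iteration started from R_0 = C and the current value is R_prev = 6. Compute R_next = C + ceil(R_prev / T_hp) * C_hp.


R_next = C + ceil(R_prev / T_hp) * C_hp
ceil(6 / 30) = ceil(0.2) = 1
Interference = 1 * 5 = 5
R_next = 1 + 5 = 6
R_next = R_prev, so the iteration has converged (response time = 6).

6


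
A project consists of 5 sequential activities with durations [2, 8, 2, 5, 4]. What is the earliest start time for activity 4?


Activity 4 starts after activities 1 through 3 complete.
Predecessor durations: [2, 8, 2]
ES = 2 + 8 + 2 = 12

12


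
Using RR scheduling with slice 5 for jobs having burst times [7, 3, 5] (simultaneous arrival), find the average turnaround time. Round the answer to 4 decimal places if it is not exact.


Time quantum = 5
Execution trace:
  J1 runs 5 units, time = 5
  J2 runs 3 units, time = 8
  J3 runs 5 units, time = 13
  J1 runs 2 units, time = 15
Finish times: [15, 8, 13]
Average turnaround = 36/3 = 12.0

12.0


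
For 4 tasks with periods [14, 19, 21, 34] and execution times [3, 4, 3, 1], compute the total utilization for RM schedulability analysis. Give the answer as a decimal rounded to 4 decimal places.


Compute individual utilizations (exact fractions):
  Task 1: C/T = 3/14 (approx. 0.2143)
  Task 2: C/T = 4/19 (approx. 0.2105)
  Task 3: C/T = 3/21 = 1/7 (approx. 0.1429)
  Task 4: C/T = 1/34 (approx. 0.0294)
Total utilization U = 3/14 + 4/19 + 1/7 + 1/34 = 1350/2261
Rounded to 4 decimal places: U = 0.5971
RM (Liu & Layland) bound for 4 tasks = 0.756828; compare with U = 1350/2261 (approx. 0.597081)
U <= bound, so schedulable by RM sufficient condition.

0.5971


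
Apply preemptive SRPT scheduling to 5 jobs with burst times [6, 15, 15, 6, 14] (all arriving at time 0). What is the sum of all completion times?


Since all jobs arrive at t=0, SRPT equals SPT ordering.
SPT order: [6, 6, 14, 15, 15]
Completion times:
  Job 1: p=6, C=6
  Job 2: p=6, C=12
  Job 3: p=14, C=26
  Job 4: p=15, C=41
  Job 5: p=15, C=56
Total completion time = 6 + 12 + 26 + 41 + 56 = 141

141


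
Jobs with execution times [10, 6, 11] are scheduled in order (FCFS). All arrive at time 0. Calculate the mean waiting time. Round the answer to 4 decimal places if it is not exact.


FCFS order (as given): [10, 6, 11]
Waiting times:
  Job 1: wait = 0
  Job 2: wait = 10
  Job 3: wait = 16
Sum of waiting times = 26
Average waiting time = 26/3 = 8.6667

8.6667


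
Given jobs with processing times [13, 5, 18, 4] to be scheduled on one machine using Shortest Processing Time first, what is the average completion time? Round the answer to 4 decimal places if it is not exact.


Sort jobs by processing time (SPT order): [4, 5, 13, 18]
Compute completion times sequentially:
  Job 1: processing = 4, completes at 4
  Job 2: processing = 5, completes at 9
  Job 3: processing = 13, completes at 22
  Job 4: processing = 18, completes at 40
Sum of completion times = 75
Average completion time = 75/4 = 18.75

18.75


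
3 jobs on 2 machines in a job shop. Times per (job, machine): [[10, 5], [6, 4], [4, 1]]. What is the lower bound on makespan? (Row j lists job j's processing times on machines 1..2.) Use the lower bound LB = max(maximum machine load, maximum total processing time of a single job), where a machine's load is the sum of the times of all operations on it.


Machine loads:
  Machine 1: 10 + 6 + 4 = 20
  Machine 2: 5 + 4 + 1 = 10
Max machine load = 20
Job totals:
  Job 1: 15
  Job 2: 10
  Job 3: 5
Max job total = 15
Lower bound = max(20, 15) = 20

20


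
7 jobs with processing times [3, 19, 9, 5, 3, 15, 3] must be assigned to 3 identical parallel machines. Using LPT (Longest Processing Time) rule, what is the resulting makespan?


Sort jobs in decreasing order (LPT): [19, 15, 9, 5, 3, 3, 3]
Assign each job to the least loaded machine:
  Machine 1: jobs [19], load = 19
  Machine 2: jobs [15, 3], load = 18
  Machine 3: jobs [9, 5, 3, 3], load = 20
Makespan = max load = 20

20


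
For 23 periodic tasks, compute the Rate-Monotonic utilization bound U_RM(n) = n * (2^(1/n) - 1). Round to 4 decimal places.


Compute 2^(1/23) = 1.0305955448
Subtract 1: 1.0305955448 - 1 = 0.0305955448
Multiply by n: 23 * 0.0305955448 = 0.7036975304
Round to 4 dp: 0.7037

0.7037


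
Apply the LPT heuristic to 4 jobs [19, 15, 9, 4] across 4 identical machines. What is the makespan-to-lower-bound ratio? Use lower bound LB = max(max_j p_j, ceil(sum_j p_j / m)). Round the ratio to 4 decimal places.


LPT order: [19, 15, 9, 4]
Machine loads after assignment: [19, 15, 9, 4]
LPT makespan = 19
Lower bound = max(max_job, ceil(total/4)) = max(19, 12) = 19
Ratio = 19 / 19 = 1.0

1.0


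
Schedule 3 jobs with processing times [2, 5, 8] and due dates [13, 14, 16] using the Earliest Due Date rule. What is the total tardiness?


Sort by due date (EDD order): [(2, 13), (5, 14), (8, 16)]
Compute completion times and tardiness:
  Job 1: p=2, d=13, C=2, tardiness=max(0,2-13)=0
  Job 2: p=5, d=14, C=7, tardiness=max(0,7-14)=0
  Job 3: p=8, d=16, C=15, tardiness=max(0,15-16)=0
Total tardiness = 0

0


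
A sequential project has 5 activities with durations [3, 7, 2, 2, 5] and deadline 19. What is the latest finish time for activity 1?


LF(activity 1) = deadline - sum of successor durations
Successors: activities 2 through 5 with durations [7, 2, 2, 5]
Sum of successor durations = 16
LF = 19 - 16 = 3

3


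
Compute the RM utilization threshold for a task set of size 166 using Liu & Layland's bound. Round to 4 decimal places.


Compute 2^(1/166) = 1.0041843153
Subtract 1: 1.0041843153 - 1 = 0.0041843153
Multiply by n: 166 * 0.0041843153 = 0.6945963398
Round to 4 dp: 0.6946

0.6946


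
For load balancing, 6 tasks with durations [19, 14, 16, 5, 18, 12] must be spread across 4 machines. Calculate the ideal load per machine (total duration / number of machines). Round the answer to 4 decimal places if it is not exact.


Total processing time = 19 + 14 + 16 + 5 + 18 + 12 = 84
Number of machines = 4
Ideal balanced load = 84 / 4 = 21.0

21.0


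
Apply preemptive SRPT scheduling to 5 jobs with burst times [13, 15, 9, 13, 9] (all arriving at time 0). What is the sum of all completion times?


Since all jobs arrive at t=0, SRPT equals SPT ordering.
SPT order: [9, 9, 13, 13, 15]
Completion times:
  Job 1: p=9, C=9
  Job 2: p=9, C=18
  Job 3: p=13, C=31
  Job 4: p=13, C=44
  Job 5: p=15, C=59
Total completion time = 9 + 18 + 31 + 44 + 59 = 161

161


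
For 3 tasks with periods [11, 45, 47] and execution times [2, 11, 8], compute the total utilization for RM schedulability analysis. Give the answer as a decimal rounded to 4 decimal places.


Compute individual utilizations (exact fractions):
  Task 1: C/T = 2/11 (approx. 0.1818)
  Task 2: C/T = 11/45 (approx. 0.2444)
  Task 3: C/T = 8/47 (approx. 0.1702)
Total utilization U = 2/11 + 11/45 + 8/47 = 13877/23265
Rounded to 4 decimal places: U = 0.5965
RM (Liu & Layland) bound for 3 tasks = 0.779763; compare with U = 13877/23265 (approx. 0.596475)
U <= bound, so schedulable by RM sufficient condition.

0.5965


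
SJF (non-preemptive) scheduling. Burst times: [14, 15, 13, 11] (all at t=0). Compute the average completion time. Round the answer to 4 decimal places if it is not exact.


SJF order (ascending): [11, 13, 14, 15]
Completion times:
  Job 1: burst=11, C=11
  Job 2: burst=13, C=24
  Job 3: burst=14, C=38
  Job 4: burst=15, C=53
Average completion = 126/4 = 31.5

31.5


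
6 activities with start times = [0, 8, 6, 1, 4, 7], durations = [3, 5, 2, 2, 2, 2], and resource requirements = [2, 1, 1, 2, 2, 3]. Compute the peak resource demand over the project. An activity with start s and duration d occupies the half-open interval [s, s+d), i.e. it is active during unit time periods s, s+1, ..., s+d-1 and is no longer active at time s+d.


Each activity i is active on [start_i, start_i + duration_i).
Compute total resource usage per time slot:
  t=0: active resources = [2], total = 2
  t=1: active resources = [2, 2], total = 4
  t=2: active resources = [2, 2], total = 4
  t=3: active resources = [], total = 0
  t=4: active resources = [2], total = 2
  t=5: active resources = [2], total = 2
  t=6: active resources = [1], total = 1
  t=7: active resources = [1, 3], total = 4
  t=8: active resources = [1, 3], total = 4
  t=9: active resources = [1], total = 1
  t=10: active resources = [1], total = 1
  t=11: active resources = [1], total = 1
  t=12: active resources = [1], total = 1
Peak resource demand = 4

4


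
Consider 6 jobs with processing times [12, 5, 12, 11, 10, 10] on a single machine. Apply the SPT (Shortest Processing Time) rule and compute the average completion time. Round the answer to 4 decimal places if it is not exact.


Sort jobs by processing time (SPT order): [5, 10, 10, 11, 12, 12]
Compute completion times sequentially:
  Job 1: processing = 5, completes at 5
  Job 2: processing = 10, completes at 15
  Job 3: processing = 10, completes at 25
  Job 4: processing = 11, completes at 36
  Job 5: processing = 12, completes at 48
  Job 6: processing = 12, completes at 60
Sum of completion times = 189
Average completion time = 189/6 = 31.5

31.5


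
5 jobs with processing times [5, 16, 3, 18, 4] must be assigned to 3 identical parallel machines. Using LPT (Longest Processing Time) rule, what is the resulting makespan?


Sort jobs in decreasing order (LPT): [18, 16, 5, 4, 3]
Assign each job to the least loaded machine:
  Machine 1: jobs [18], load = 18
  Machine 2: jobs [16], load = 16
  Machine 3: jobs [5, 4, 3], load = 12
Makespan = max load = 18

18


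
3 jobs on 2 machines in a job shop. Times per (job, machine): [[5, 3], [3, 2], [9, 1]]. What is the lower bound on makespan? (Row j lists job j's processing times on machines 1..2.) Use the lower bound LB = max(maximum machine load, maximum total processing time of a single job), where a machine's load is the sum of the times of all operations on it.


Machine loads:
  Machine 1: 5 + 3 + 9 = 17
  Machine 2: 3 + 2 + 1 = 6
Max machine load = 17
Job totals:
  Job 1: 8
  Job 2: 5
  Job 3: 10
Max job total = 10
Lower bound = max(17, 10) = 17

17


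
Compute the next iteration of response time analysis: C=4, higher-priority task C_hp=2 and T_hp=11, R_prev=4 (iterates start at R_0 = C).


R_next = C + ceil(R_prev / T_hp) * C_hp
ceil(4 / 11) = ceil(0.3636) = 1
Interference = 1 * 2 = 2
R_next = 4 + 2 = 6

6


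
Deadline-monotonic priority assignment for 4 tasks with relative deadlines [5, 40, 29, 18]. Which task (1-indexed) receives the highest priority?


Sort tasks by relative deadline (ascending):
  Task 1: deadline = 5
  Task 4: deadline = 18
  Task 3: deadline = 29
  Task 2: deadline = 40
Priority order (highest first): [1, 4, 3, 2]
Highest priority task = 1

1


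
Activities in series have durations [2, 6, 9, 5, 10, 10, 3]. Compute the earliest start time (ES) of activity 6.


Activity 6 starts after activities 1 through 5 complete.
Predecessor durations: [2, 6, 9, 5, 10]
ES = 2 + 6 + 9 + 5 + 10 = 32

32


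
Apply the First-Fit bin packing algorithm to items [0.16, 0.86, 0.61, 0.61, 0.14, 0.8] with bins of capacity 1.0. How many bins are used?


Place items sequentially using First-Fit:
  Item 0.16 -> new Bin 1
  Item 0.86 -> new Bin 2
  Item 0.61 -> Bin 1 (now 0.77)
  Item 0.61 -> new Bin 3
  Item 0.14 -> Bin 1 (now 0.91)
  Item 0.8 -> new Bin 4
Total bins used = 4

4


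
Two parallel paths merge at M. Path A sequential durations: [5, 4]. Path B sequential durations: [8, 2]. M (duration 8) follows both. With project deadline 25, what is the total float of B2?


Forward pass: ES(B2) = sum of predecessors on chain B = 8
EF = ES + duration = 8 + 2 = 10
Backward pass: LF(M) = deadline = 25; LS(M) = 25 - 8 = 17
LF(B2) = LS(M) - sum(successors on chain B) = 17 - 0 = 17
LS = LF - duration = 17 - 2 = 15
Total float = LS - ES = 15 - 8 = 7

7


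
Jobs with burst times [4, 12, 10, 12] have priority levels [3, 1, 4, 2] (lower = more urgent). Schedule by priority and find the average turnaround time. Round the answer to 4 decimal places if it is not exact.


Sort by priority (ascending = highest first):
Order: [(1, 12), (2, 12), (3, 4), (4, 10)]
Completion times:
  Priority 1, burst=12, C=12
  Priority 2, burst=12, C=24
  Priority 3, burst=4, C=28
  Priority 4, burst=10, C=38
Average turnaround = 102/4 = 25.5

25.5


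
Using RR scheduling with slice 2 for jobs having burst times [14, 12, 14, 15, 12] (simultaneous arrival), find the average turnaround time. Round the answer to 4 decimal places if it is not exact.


Time quantum = 2
Execution trace:
  J1 runs 2 units, time = 2
  J2 runs 2 units, time = 4
  J3 runs 2 units, time = 6
  J4 runs 2 units, time = 8
  J5 runs 2 units, time = 10
  J1 runs 2 units, time = 12
  J2 runs 2 units, time = 14
  J3 runs 2 units, time = 16
  J4 runs 2 units, time = 18
  J5 runs 2 units, time = 20
  J1 runs 2 units, time = 22
  J2 runs 2 units, time = 24
  J3 runs 2 units, time = 26
  J4 runs 2 units, time = 28
  J5 runs 2 units, time = 30
  J1 runs 2 units, time = 32
  J2 runs 2 units, time = 34
  J3 runs 2 units, time = 36
  J4 runs 2 units, time = 38
  J5 runs 2 units, time = 40
  J1 runs 2 units, time = 42
  J2 runs 2 units, time = 44
  J3 runs 2 units, time = 46
  J4 runs 2 units, time = 48
  J5 runs 2 units, time = 50
  J1 runs 2 units, time = 52
  J2 runs 2 units, time = 54
  J3 runs 2 units, time = 56
  J4 runs 2 units, time = 58
  J5 runs 2 units, time = 60
  J1 runs 2 units, time = 62
  J3 runs 2 units, time = 64
  J4 runs 2 units, time = 66
  J4 runs 1 units, time = 67
Finish times: [62, 54, 64, 67, 60]
Average turnaround = 307/5 = 61.4

61.4


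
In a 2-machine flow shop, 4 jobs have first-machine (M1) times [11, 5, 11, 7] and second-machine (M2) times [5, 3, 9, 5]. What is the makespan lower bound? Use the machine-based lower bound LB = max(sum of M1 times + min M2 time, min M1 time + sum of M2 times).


LB1 = sum(M1 times) + min(M2 times) = 34 + 3 = 37
LB2 = min(M1 times) + sum(M2 times) = 5 + 22 = 27
Lower bound = max(LB1, LB2) = max(37, 27) = 37

37


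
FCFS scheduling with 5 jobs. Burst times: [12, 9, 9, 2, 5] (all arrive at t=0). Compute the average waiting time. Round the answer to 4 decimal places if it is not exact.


FCFS order (as given): [12, 9, 9, 2, 5]
Waiting times:
  Job 1: wait = 0
  Job 2: wait = 12
  Job 3: wait = 21
  Job 4: wait = 30
  Job 5: wait = 32
Sum of waiting times = 95
Average waiting time = 95/5 = 19.0

19.0


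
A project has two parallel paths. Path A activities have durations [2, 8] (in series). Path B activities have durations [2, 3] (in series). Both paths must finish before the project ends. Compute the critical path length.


Path A total = 2 + 8 = 10
Path B total = 2 + 3 = 5
Critical path = longest path = max(10, 5) = 10

10


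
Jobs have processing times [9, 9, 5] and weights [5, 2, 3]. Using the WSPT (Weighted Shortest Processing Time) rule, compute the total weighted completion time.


Compute p/w ratios and sort ascending (WSPT): [(5, 3), (9, 5), (9, 2)]
Compute weighted completion times:
  Job (p=5,w=3): C=5, w*C=3*5=15
  Job (p=9,w=5): C=14, w*C=5*14=70
  Job (p=9,w=2): C=23, w*C=2*23=46
Total weighted completion time = 131

131


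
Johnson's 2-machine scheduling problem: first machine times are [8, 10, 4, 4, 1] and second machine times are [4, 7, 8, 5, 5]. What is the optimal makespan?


Apply Johnson's rule:
  Group 1 (a <= b): [(5, 1, 5), (3, 4, 8), (4, 4, 5)]
  Group 2 (a > b): [(2, 10, 7), (1, 8, 4)]
Optimal job order: [5, 3, 4, 2, 1]
Schedule:
  Job 5: M1 done at 1, M2 done at 6
  Job 3: M1 done at 5, M2 done at 14
  Job 4: M1 done at 9, M2 done at 19
  Job 2: M1 done at 19, M2 done at 26
  Job 1: M1 done at 27, M2 done at 31
Makespan = 31

31


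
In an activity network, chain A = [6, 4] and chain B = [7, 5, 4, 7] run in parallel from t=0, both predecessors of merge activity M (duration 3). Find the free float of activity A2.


ES(A2) = sum of predecessors on chain A = 6
EF(A2) = ES + duration = 6 + 4 = 10
Successor of A2 is M. ES(M) = max(sum(A), sum(B)) = max(10, 23) = 23
Free float = ES(successor) - EF(current) = 23 - 10 = 13

13


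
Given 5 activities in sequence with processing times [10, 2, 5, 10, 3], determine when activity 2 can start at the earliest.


Activity 2 starts after activities 1 through 1 complete.
Predecessor durations: [10]
ES = 10 = 10

10


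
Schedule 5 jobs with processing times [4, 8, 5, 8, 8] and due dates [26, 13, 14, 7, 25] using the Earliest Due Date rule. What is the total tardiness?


Sort by due date (EDD order): [(8, 7), (8, 13), (5, 14), (8, 25), (4, 26)]
Compute completion times and tardiness:
  Job 1: p=8, d=7, C=8, tardiness=max(0,8-7)=1
  Job 2: p=8, d=13, C=16, tardiness=max(0,16-13)=3
  Job 3: p=5, d=14, C=21, tardiness=max(0,21-14)=7
  Job 4: p=8, d=25, C=29, tardiness=max(0,29-25)=4
  Job 5: p=4, d=26, C=33, tardiness=max(0,33-26)=7
Total tardiness = 22

22


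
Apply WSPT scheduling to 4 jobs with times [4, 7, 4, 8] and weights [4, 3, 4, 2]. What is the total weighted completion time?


Compute p/w ratios and sort ascending (WSPT): [(4, 4), (4, 4), (7, 3), (8, 2)]
Compute weighted completion times:
  Job (p=4,w=4): C=4, w*C=4*4=16
  Job (p=4,w=4): C=8, w*C=4*8=32
  Job (p=7,w=3): C=15, w*C=3*15=45
  Job (p=8,w=2): C=23, w*C=2*23=46
Total weighted completion time = 139

139


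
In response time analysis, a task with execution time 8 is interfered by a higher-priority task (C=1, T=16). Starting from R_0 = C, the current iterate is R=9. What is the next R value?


R_next = C + ceil(R_prev / T_hp) * C_hp
ceil(9 / 16) = ceil(0.5625) = 1
Interference = 1 * 1 = 1
R_next = 8 + 1 = 9
R_next = R_prev, so the iteration has converged (response time = 9).

9


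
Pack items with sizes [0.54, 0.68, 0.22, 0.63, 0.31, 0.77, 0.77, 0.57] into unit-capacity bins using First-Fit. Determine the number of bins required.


Place items sequentially using First-Fit:
  Item 0.54 -> new Bin 1
  Item 0.68 -> new Bin 2
  Item 0.22 -> Bin 1 (now 0.76)
  Item 0.63 -> new Bin 3
  Item 0.31 -> Bin 2 (now 0.99)
  Item 0.77 -> new Bin 4
  Item 0.77 -> new Bin 5
  Item 0.57 -> new Bin 6
Total bins used = 6

6


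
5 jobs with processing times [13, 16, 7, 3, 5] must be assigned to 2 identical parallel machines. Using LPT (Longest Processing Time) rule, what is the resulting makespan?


Sort jobs in decreasing order (LPT): [16, 13, 7, 5, 3]
Assign each job to the least loaded machine:
  Machine 1: jobs [16, 5], load = 21
  Machine 2: jobs [13, 7, 3], load = 23
Makespan = max load = 23

23


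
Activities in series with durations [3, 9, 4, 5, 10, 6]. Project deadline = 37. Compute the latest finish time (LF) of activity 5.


LF(activity 5) = deadline - sum of successor durations
Successors: activities 6 through 6 with durations [6]
Sum of successor durations = 6
LF = 37 - 6 = 31

31


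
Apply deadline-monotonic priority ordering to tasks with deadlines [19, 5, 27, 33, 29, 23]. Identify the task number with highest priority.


Sort tasks by relative deadline (ascending):
  Task 2: deadline = 5
  Task 1: deadline = 19
  Task 6: deadline = 23
  Task 3: deadline = 27
  Task 5: deadline = 29
  Task 4: deadline = 33
Priority order (highest first): [2, 1, 6, 3, 5, 4]
Highest priority task = 2

2


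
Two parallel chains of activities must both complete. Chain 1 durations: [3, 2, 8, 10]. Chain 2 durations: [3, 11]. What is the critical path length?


Path A total = 3 + 2 + 8 + 10 = 23
Path B total = 3 + 11 = 14
Critical path = longest path = max(23, 14) = 23

23


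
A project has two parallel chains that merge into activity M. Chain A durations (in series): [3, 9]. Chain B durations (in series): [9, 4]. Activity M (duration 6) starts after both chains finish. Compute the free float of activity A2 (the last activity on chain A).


ES(A2) = sum of predecessors on chain A = 3
EF(A2) = ES + duration = 3 + 9 = 12
Successor of A2 is M. ES(M) = max(sum(A), sum(B)) = max(12, 13) = 13
Free float = ES(successor) - EF(current) = 13 - 12 = 1

1


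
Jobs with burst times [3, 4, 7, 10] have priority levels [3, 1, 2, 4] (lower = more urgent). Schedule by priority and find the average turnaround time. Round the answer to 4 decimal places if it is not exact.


Sort by priority (ascending = highest first):
Order: [(1, 4), (2, 7), (3, 3), (4, 10)]
Completion times:
  Priority 1, burst=4, C=4
  Priority 2, burst=7, C=11
  Priority 3, burst=3, C=14
  Priority 4, burst=10, C=24
Average turnaround = 53/4 = 13.25

13.25


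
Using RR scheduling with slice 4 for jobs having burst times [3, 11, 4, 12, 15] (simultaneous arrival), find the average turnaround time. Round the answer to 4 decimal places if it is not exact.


Time quantum = 4
Execution trace:
  J1 runs 3 units, time = 3
  J2 runs 4 units, time = 7
  J3 runs 4 units, time = 11
  J4 runs 4 units, time = 15
  J5 runs 4 units, time = 19
  J2 runs 4 units, time = 23
  J4 runs 4 units, time = 27
  J5 runs 4 units, time = 31
  J2 runs 3 units, time = 34
  J4 runs 4 units, time = 38
  J5 runs 4 units, time = 42
  J5 runs 3 units, time = 45
Finish times: [3, 34, 11, 38, 45]
Average turnaround = 131/5 = 26.2

26.2


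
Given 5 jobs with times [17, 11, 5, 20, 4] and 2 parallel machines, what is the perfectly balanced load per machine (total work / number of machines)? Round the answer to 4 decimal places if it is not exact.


Total processing time = 17 + 11 + 5 + 20 + 4 = 57
Number of machines = 2
Ideal balanced load = 57 / 2 = 28.5

28.5
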